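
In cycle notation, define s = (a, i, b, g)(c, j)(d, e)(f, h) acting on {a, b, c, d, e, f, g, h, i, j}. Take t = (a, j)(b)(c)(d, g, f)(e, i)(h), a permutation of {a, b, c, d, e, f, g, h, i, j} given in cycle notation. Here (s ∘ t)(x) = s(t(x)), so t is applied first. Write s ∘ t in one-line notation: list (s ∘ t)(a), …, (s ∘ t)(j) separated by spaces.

Chase each element through t then s: a → j → c; b → b → g; c → c → j; d → g → a; e → i → b; f → d → e; g → f → h; h → h → f; i → e → d; j → a → i.
So s ∘ t in one-line form is c g j a b e h f d i.

c g j a b e h f d i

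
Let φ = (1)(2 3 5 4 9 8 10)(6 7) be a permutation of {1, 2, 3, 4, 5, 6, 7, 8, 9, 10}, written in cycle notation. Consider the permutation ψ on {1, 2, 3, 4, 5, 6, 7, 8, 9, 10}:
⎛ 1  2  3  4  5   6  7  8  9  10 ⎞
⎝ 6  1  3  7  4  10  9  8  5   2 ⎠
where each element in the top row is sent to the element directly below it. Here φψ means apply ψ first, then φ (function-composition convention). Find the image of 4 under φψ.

(φψ)(4) = φ(ψ(4)). ψ(4) = 7, then φ(7) = 6. So (φψ)(4) = 6.

6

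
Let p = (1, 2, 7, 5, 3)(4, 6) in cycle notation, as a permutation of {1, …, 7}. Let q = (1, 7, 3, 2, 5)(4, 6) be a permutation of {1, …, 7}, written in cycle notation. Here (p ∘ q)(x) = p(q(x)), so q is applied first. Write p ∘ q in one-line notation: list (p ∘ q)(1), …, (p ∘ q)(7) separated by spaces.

For each element, apply q then p: 1 → 7 → 5; 2 → 5 → 3; 3 → 2 → 7; 4 → 6 → 4; 5 → 1 → 2; 6 → 4 → 6; 7 → 3 → 1.
So p ∘ q in one-line form is 5 3 7 4 2 6 1.

5 3 7 4 2 6 1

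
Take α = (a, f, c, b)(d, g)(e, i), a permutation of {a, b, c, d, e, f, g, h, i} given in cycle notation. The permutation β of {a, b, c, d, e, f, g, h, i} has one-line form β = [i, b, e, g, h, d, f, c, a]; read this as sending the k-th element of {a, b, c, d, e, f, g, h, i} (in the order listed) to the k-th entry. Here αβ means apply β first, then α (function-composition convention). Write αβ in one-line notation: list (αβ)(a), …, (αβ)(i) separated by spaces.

For each element, apply β then α: a → i → e; b → b → a; c → e → i; d → g → d; e → h → h; f → d → g; g → f → c; h → c → b; i → a → f.
Collecting the images, αβ = [e a i d h g c b f].

e a i d h g c b f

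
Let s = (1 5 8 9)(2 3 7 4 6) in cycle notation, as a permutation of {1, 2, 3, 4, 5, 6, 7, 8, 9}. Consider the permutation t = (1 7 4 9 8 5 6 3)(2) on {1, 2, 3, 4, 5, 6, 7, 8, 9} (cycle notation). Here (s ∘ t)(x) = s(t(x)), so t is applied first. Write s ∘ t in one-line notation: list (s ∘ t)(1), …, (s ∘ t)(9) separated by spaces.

(s ∘ t)(x) = s(t(x)). Computing each image: s(t(1)) = s(7) = 4, s(t(2)) = s(2) = 3, s(t(3)) = s(1) = 5, s(t(4)) = s(9) = 1, s(t(5)) = s(6) = 2, s(t(6)) = s(3) = 7, s(t(7)) = s(4) = 6, s(t(8)) = s(5) = 8, s(t(9)) = s(8) = 9.
Hence s ∘ t = [4 3 5 1 2 7 6 8 9].

4 3 5 1 2 7 6 8 9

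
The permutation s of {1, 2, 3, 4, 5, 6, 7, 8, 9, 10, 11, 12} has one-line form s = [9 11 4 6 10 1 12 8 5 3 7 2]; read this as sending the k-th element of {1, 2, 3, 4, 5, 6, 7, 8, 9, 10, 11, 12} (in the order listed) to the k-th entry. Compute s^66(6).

5

Tracing 6 → 1 → … returns to 6 after 7 steps, so 6 lies in a 7-cycle (1 9 5 10 3 4 6).
On a 7-cycle, s^7 is the identity, so s^66 = s^3 there (66 ≡ 3 mod 7).
Stepping 3 places around the cycle: 6 → 1 → 9 → 5.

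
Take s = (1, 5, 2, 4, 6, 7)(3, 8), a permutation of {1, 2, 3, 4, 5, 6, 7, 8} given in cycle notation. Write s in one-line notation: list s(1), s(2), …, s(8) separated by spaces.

5 4 8 6 2 7 1 3

Each element maps to the next entry in its cycle (wrapping to the front): 1↦5, 2↦4, 3↦8, 4↦6, 5↦2, 6↦7, 7↦1, 8↦3.
So the one-line form is 5 4 8 6 2 7 1 3.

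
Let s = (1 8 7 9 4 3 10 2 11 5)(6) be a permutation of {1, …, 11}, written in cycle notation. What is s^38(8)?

8 lies in the 10-cycle (1 8 7 9 4 3 10 2 11 5).
On a 10-cycle, s^10 is the identity, so s^38 = s^8 there (38 ≡ 8 mod 10).
Advancing 8 steps from 8: 8 → 7 → 9 → 4 → 3 → 10 → 2 → 11 → 5.

5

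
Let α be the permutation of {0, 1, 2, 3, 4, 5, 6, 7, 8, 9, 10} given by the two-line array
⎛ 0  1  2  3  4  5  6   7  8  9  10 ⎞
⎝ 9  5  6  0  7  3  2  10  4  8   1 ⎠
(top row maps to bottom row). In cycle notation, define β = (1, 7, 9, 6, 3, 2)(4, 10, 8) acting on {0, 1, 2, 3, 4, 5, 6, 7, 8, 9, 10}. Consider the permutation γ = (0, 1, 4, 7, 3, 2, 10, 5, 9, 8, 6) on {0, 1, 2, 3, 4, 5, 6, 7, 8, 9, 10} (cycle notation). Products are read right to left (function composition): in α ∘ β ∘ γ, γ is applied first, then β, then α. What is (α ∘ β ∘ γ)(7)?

6

Chase 7: γ(7) = 3; β(3) = 2; α(2) = 6. Hence (α ∘ β ∘ γ)(7) = 6.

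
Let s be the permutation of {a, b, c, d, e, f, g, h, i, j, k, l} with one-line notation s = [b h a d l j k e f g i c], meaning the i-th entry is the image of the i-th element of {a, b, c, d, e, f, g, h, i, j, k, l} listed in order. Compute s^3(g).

Tracing g → k → … returns to g after 5 steps, so g lies in a 5-cycle (f, j, g, k, i).
Advancing 3 steps from g: g → k → i → f.

f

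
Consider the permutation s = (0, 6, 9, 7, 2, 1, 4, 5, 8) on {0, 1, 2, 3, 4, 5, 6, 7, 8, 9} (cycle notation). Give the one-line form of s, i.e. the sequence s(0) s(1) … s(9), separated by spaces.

Reading each image from the cycles: 0→6, 1→4, 2→1, 3→3, 4→5, 5→8, 6→9, 7→2, 8→0, 9→7.
So the one-line form is 6 4 1 3 5 8 9 2 0 7.

6 4 1 3 5 8 9 2 0 7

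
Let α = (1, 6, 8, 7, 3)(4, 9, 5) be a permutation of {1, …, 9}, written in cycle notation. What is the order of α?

15

The cycle type of α is (5, 3, 1).
The order is lcm(5, 3) = 15.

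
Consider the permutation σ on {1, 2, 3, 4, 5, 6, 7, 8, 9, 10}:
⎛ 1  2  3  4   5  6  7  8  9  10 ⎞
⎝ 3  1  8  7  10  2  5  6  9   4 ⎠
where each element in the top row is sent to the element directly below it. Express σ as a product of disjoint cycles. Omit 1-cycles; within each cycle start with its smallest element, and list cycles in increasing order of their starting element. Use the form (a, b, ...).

(1, 3, 8, 6, 2)(4, 7, 5, 10)

Start at 1 and follow images: 1 → 3 → 8 → 6 → 2 → 1, giving the cycle (1, 3, 8, 6, 2).
Continuing from each remaining unvisited element yields (1, 3, 8, 6, 2)(4, 7, 5, 10).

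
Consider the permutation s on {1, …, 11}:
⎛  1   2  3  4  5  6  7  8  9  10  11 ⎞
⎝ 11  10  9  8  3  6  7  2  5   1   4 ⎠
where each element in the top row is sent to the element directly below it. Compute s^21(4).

Tracing 4 → 8 → … returns to 4 after 6 steps, so 4 lies in a 6-cycle (1, 11, 4, 8, 2, 10).
On a 6-cycle, s^6 is the identity, so s^21 = s^3 there (21 ≡ 3 mod 6).
Stepping 3 places around the cycle: 4 → 8 → 2 → 10.

10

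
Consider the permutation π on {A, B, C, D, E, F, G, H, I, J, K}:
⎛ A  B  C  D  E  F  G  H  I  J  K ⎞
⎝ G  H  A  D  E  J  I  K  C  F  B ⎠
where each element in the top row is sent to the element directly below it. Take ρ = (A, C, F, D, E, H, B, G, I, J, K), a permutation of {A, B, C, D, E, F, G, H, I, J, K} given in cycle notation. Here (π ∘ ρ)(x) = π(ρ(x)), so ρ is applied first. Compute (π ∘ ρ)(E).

ρ(E) = H, then π(H) = K; composing gives (π ∘ ρ)(E) = K.

K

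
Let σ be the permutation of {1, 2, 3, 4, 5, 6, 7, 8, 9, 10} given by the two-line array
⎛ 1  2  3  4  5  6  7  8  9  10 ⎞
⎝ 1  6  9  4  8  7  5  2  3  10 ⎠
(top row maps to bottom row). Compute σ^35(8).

Tracing 8 → 2 → … returns to 8 after 5 steps, so 8 lies in a 5-cycle (2 6 7 5 8).
Since the cycle has length 5, σ^35 acts on it the same as σ^0 (35 mod 5 = 0).
So σ^35(8) = 8.

8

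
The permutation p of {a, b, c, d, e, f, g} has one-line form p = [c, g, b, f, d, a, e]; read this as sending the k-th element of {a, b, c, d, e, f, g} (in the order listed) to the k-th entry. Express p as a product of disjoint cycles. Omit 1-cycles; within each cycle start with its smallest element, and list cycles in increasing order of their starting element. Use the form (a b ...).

(a c b g e d f)

From a: a → c → b → g → e → d → f → a, closing the cycle (a c b g e d f).
Repeating from the next unused element and collecting all non-trivial cycles gives (a c b g e d f).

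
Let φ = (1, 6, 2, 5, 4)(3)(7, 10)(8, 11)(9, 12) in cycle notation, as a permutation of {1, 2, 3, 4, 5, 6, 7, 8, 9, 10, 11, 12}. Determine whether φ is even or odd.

The cycle lengths are 5, 2, 2, 2, 1.
A cycle is odd iff its length is even; φ has 3 even-length cycles, so sgn(φ) = (−1)^3 and φ is odd.

odd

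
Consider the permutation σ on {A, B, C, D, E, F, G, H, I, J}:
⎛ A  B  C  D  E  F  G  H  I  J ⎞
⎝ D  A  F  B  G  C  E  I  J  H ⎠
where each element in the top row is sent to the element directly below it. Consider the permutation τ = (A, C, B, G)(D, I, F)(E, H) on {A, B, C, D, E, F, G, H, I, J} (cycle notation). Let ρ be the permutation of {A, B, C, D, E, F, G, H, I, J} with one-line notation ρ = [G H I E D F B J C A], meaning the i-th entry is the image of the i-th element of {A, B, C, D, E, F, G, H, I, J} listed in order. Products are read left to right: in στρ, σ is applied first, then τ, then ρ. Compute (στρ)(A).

(στρ)(A) = ρ(τ(σ(A))). σ(A) = D, then τ(D) = I, then ρ(I) = C, so the result is C.

C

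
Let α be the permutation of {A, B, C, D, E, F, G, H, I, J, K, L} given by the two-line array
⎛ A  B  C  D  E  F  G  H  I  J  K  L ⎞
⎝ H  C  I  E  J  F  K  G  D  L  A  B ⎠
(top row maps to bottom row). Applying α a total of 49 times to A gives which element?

H

Tracing A → H → … returns to A after 4 steps, so A lies in a 4-cycle (A, H, G, K).
On a 4-cycle, α^4 is the identity, so α^49 = α^1 there (49 ≡ 1 mod 4).
Stepping 1 place around the cycle: A → H.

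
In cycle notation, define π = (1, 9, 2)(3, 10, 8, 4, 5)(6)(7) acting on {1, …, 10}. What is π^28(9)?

9 lies in the 3-cycle (1, 9, 2).
On a 3-cycle, π^3 is the identity, so π^28 = π^1 there (28 ≡ 1 mod 3).
Advancing 1 step from 9: 9 → 2.

2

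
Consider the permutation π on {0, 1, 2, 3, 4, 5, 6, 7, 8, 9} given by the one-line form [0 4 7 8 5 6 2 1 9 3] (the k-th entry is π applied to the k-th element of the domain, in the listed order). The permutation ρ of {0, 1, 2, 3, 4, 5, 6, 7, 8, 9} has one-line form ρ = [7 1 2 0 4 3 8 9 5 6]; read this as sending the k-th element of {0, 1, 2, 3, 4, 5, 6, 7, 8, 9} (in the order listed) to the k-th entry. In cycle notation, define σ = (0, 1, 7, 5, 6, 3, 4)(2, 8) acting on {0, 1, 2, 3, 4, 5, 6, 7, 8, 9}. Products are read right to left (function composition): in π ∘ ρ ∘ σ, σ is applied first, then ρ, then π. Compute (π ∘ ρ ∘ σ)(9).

2

Chase 9: σ(9) = 9; ρ(9) = 6; π(6) = 2. Hence (π ∘ ρ ∘ σ)(9) = 2.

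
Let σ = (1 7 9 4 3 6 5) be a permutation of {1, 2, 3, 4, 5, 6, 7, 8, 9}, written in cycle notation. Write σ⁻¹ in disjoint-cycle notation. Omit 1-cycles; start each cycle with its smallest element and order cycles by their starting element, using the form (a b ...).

If σ sends a → b within a cycle, σ⁻¹ sends b → a; equivalently, reverse each cycle.
After reversing and putting each cycle's least element first, σ⁻¹ = (1 5 6 3 4 9 7).

(1 5 6 3 4 9 7)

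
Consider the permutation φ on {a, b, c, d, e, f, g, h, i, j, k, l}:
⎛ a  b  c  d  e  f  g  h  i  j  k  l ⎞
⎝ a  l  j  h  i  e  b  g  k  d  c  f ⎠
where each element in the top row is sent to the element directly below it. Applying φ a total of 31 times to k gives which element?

e

Tracing k → c → … returns to k after 11 steps, so k lies in an 11-cycle (b l f e i k c j d h g).
On an 11-cycle, φ^11 is the identity, so φ^31 = φ^9 there (31 ≡ 9 mod 11).
Advancing 9 steps from k: k → c → j → d → h → g → b → l → f → e.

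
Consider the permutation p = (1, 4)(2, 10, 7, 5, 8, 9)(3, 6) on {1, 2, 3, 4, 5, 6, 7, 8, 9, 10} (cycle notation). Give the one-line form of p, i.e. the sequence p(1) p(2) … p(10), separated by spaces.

Reading each image from the cycles: 1→4, 2→10, 3→6, 4→1, 5→8, 6→3, 7→5, 8→9, 9→2, 10→7.
Listing these in domain order gives 4 10 6 1 8 3 5 9 2 7.

4 10 6 1 8 3 5 9 2 7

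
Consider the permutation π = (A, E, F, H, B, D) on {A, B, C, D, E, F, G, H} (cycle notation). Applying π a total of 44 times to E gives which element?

H

E lies in the 6-cycle (A, E, F, H, B, D).
Since the cycle has length 6, π^44 acts on it the same as π^2 (44 mod 6 = 2).
Advancing 2 steps from E: E → F → H.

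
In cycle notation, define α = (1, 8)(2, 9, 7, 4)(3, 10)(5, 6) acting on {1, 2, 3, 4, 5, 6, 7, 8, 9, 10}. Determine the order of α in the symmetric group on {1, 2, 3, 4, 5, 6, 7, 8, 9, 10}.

The disjoint cycles have lengths 4, 2, 2, 2.
The order is lcm(4, 2, 2, 2) = 4.

4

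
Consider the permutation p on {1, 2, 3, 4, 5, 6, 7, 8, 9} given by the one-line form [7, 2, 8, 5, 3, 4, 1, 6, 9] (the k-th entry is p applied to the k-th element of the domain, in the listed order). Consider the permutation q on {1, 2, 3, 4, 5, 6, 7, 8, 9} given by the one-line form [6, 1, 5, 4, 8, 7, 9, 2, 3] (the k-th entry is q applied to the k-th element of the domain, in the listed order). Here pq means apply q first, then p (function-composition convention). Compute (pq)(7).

(pq)(7) = p(q(7)). q(7) = 9, then p(9) = 9. So (pq)(7) = 9.

9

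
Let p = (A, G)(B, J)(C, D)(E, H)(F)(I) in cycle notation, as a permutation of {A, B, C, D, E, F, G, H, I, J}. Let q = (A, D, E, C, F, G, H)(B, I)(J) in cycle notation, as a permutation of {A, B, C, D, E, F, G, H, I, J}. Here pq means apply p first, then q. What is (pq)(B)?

p(B) = J, then q(J) = J; composing gives (pq)(B) = J.

J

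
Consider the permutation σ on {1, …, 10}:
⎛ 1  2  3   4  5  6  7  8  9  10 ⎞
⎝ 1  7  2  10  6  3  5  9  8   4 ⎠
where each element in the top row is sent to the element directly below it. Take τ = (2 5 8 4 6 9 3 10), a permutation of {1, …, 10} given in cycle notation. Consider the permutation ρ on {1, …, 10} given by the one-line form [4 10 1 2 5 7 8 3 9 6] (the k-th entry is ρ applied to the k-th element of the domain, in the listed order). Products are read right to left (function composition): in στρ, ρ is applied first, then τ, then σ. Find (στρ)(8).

Chase 8: ρ(8) = 3; τ(3) = 10; σ(10) = 4. Hence (στρ)(8) = 4.

4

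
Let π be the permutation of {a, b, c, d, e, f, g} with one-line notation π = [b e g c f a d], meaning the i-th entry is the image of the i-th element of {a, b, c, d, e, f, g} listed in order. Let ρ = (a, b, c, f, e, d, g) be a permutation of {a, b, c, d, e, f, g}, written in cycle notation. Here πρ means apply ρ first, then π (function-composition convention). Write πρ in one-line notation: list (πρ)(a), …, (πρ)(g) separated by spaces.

e g a d c f b

(πρ)(x) = π(ρ(x)). Computing each image: π(ρ(a)) = π(b) = e, π(ρ(b)) = π(c) = g, π(ρ(c)) = π(f) = a, π(ρ(d)) = π(g) = d, π(ρ(e)) = π(d) = c, π(ρ(f)) = π(e) = f, π(ρ(g)) = π(a) = b.
Hence πρ = [e g a d c f b].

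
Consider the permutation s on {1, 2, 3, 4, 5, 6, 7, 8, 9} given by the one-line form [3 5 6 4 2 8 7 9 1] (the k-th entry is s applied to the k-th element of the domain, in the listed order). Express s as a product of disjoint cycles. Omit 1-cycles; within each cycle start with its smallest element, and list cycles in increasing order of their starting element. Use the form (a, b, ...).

Iterating s from 1 gives 1 → 3 → 6 → 8 → 9 → 1; that is the 5-cycle (1, 3, 6, 8, 9).
Repeating from the next unused element and collecting all non-trivial cycles gives (1, 3, 6, 8, 9)(2, 5).

(1, 3, 6, 8, 9)(2, 5)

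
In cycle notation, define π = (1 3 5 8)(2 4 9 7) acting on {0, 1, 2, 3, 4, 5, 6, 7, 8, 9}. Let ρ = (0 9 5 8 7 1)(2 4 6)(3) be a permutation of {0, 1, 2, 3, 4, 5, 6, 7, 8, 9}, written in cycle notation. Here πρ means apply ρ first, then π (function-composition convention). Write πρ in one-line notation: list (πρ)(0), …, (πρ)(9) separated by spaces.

7 0 9 5 6 1 4 3 2 8

(πρ)(x) = π(ρ(x)). Computing each image: π(ρ(0)) = π(9) = 7, π(ρ(1)) = π(0) = 0, π(ρ(2)) = π(4) = 9, π(ρ(3)) = π(3) = 5, π(ρ(4)) = π(6) = 6, π(ρ(5)) = π(8) = 1, π(ρ(6)) = π(2) = 4, π(ρ(7)) = π(1) = 3, π(ρ(8)) = π(7) = 2, π(ρ(9)) = π(5) = 8.
Hence πρ = [7 0 9 5 6 1 4 3 2 8].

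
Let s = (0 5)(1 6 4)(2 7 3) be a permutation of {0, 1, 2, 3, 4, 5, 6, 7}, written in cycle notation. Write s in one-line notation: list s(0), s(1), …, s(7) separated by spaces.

Image by image: 0→5, 1→6, 2→7, 3→2, 4→1, 5→0, 6→4, 7→3.
So the one-line form is 5 6 7 2 1 0 4 3.

5 6 7 2 1 0 4 3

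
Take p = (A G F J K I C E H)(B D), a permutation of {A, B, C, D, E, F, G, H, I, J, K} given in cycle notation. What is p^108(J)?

J

J lies in the 9-cycle (A G F J K I C E H).
Since the cycle has length 9, p^108 acts on it the same as p^0 (108 mod 9 = 0).
So p^108(J) = J.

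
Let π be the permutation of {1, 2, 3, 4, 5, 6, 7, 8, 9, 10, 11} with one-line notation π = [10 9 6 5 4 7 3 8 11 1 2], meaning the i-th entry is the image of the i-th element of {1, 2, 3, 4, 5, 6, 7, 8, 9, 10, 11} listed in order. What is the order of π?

6

Decomposing into disjoint cycles gives cycle lengths 3, 3, 2, 2, 1.
The order is lcm(3, 3, 2, 2) = 6.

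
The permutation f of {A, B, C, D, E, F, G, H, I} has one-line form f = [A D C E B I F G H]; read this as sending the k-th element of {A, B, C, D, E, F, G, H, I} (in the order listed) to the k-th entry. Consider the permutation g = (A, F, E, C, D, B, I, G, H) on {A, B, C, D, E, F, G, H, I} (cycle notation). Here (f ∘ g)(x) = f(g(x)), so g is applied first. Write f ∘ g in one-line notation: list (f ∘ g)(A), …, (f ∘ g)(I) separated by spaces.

For each element, apply g then f: A → F → I; B → I → H; C → D → E; D → B → D; E → C → C; F → E → B; G → H → G; H → A → A; I → G → F.
Collecting the images, f ∘ g = [I H E D C B G A F].

I H E D C B G A F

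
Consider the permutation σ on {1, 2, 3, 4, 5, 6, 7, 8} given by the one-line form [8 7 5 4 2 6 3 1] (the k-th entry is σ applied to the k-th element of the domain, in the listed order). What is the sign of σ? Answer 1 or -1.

1

In disjoint-cycle form the cycle lengths are 4, 2, 1, 1.
A cycle is odd iff its length is even; σ has 2 even-length cycles, so sgn(σ) = (−1)^2 and σ is even.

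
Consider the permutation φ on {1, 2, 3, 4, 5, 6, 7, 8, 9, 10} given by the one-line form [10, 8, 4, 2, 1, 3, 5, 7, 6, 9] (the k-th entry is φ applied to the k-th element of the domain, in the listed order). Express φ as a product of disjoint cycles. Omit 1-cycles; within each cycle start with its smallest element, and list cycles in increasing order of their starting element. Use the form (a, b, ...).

Iterating φ from 1 gives 1 → 10 → 9 → 6 → 3 → 4 → 2 → 8 → 7 → 5 → 1; that is the 10-cycle (1, 10, 9, 6, 3, 4, 2, 8, 7, 5).
Repeating from the next unused element and collecting all non-trivial cycles gives (1, 10, 9, 6, 3, 4, 2, 8, 7, 5).

(1, 10, 9, 6, 3, 4, 2, 8, 7, 5)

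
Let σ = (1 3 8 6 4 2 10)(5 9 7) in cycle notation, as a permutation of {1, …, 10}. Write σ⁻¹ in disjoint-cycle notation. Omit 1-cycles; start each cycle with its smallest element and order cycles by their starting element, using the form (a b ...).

The inverse reverses each cycle.
Reversing each cycle of σ and rotating so the smallest element leads gives (1 10 2 4 6 8 3)(5 7 9).

(1 10 2 4 6 8 3)(5 7 9)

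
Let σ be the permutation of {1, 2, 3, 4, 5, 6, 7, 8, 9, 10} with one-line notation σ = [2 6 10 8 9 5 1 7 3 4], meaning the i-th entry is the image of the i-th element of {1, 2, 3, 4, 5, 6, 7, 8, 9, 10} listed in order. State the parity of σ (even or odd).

In disjoint-cycle form the cycle lengths are 10.
A cycle of length ℓ contributes ℓ−1 transpositions, so σ is a product of 9 transpositions — odd.

odd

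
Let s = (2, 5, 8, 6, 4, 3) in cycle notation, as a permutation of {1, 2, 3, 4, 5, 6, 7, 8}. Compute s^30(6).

6

6 lies in the 6-cycle (2, 5, 8, 6, 4, 3).
Since the cycle has length 6, s^30 acts on it the same as s^0 (30 mod 6 = 0).
So s^30(6) = 6.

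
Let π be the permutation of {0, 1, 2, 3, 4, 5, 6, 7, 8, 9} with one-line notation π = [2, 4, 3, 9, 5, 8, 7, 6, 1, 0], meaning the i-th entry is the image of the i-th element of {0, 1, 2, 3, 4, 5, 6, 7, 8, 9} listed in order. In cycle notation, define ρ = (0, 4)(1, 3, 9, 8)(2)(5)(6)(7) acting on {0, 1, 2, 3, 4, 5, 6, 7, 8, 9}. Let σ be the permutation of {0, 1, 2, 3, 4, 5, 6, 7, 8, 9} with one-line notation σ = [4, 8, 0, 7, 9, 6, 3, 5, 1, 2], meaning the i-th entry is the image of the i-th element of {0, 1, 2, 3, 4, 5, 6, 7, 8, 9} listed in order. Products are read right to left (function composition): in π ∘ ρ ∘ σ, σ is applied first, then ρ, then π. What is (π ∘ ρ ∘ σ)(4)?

1

(π ∘ ρ ∘ σ)(4) = π(ρ(σ(4))). σ(4) = 9, then ρ(9) = 8, then π(8) = 1, so the result is 1.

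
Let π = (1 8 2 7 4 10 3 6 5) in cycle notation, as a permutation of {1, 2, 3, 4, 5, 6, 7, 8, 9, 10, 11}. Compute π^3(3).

1

3 lies in the 9-cycle (1 8 2 7 4 10 3 6 5).
Advancing 3 steps from 3: 3 → 6 → 5 → 1.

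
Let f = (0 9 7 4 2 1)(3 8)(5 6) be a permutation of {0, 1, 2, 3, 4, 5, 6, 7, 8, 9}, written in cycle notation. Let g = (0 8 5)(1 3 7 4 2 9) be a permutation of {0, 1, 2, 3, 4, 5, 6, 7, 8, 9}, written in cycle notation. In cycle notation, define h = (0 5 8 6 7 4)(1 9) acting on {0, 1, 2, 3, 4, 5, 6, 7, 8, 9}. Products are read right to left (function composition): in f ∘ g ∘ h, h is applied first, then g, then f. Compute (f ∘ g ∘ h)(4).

Apply the permutations in order: h(4) = 0, then g(0) = 8, then f(8) = 3. So (f ∘ g ∘ h)(4) = 3.

3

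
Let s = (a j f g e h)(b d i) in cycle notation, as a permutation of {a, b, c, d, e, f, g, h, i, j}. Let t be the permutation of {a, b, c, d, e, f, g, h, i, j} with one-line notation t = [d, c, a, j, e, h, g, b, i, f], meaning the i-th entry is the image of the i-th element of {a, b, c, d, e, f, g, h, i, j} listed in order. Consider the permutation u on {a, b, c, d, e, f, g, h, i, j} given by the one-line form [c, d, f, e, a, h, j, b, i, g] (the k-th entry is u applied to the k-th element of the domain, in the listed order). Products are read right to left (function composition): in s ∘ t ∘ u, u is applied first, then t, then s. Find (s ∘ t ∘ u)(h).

Chase h: u(h) = b; t(b) = c; s(c) = c. Hence (s ∘ t ∘ u)(h) = c.

c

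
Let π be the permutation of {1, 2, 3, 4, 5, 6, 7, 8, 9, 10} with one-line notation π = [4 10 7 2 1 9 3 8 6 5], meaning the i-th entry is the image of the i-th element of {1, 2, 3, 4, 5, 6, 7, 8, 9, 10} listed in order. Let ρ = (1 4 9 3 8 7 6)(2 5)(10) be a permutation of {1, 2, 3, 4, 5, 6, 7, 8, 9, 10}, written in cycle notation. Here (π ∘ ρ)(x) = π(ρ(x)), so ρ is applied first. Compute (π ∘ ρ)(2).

1

First apply ρ: ρ(2) = 5, then π(5) = 1. Thus (π ∘ ρ)(2) = 1.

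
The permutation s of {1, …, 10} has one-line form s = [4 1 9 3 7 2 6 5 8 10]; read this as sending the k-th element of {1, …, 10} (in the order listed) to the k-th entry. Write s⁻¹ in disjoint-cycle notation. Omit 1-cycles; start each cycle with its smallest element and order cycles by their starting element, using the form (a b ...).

(1 2 6 7 5 8 9 3 4)

First write s in disjoint cycles: (1 4 3 9 8 5 7 6 2).
Reversing each cycle (and rotating so the smallest element leads) gives s⁻¹ = (1 2 6 7 5 8 9 3 4).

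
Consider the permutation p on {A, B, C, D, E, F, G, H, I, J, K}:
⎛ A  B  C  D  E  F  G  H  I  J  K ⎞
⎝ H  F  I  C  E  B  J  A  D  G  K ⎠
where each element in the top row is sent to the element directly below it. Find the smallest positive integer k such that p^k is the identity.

6

Writing p as disjoint cycles, the cycle lengths are 3, 2, 2, 2, 1, 1.
The order is lcm(3, 2, 2, 2) = 6.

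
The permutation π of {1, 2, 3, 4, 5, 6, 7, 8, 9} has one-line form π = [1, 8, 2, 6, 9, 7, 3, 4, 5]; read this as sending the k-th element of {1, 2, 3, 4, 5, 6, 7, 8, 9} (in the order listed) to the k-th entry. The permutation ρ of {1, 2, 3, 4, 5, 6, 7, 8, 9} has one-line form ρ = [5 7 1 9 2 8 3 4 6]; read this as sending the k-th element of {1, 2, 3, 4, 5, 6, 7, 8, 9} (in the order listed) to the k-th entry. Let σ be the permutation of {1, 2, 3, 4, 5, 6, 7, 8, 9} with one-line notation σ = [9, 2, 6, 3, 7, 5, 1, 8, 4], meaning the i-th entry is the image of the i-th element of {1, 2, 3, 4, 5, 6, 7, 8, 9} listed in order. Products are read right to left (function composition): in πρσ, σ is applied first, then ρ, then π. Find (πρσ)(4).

1

(πρσ)(4) = π(ρ(σ(4))). σ(4) = 3, then ρ(3) = 1, then π(1) = 1, so the result is 1.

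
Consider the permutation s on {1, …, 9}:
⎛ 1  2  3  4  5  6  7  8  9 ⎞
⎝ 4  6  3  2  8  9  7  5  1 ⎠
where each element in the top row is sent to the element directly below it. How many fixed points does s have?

2

The fixed points (elements with s(x) = x) are {3, 7}, so there are 2.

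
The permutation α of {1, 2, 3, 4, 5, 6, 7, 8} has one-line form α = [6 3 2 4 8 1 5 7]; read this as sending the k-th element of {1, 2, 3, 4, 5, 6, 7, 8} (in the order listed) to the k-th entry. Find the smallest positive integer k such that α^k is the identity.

The disjoint-cycle form of α has cycle lengths 3, 2, 2, 1.
The order of α is the least common multiple of its cycle lengths: lcm(3, 2, 2) = 6.

6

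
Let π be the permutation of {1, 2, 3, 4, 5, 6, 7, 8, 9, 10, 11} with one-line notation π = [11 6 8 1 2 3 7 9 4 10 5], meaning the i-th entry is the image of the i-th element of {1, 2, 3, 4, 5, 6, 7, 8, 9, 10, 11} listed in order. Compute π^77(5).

9

Tracing 5 → 2 → … returns to 5 after 9 steps, so 5 lies in a 9-cycle (1 11 5 2 6 3 8 9 4).
Since the cycle has length 9, π^77 acts on it the same as π^5 (77 mod 9 = 5).
Advancing 5 steps from 5: 5 → 2 → 6 → 3 → 8 → 9.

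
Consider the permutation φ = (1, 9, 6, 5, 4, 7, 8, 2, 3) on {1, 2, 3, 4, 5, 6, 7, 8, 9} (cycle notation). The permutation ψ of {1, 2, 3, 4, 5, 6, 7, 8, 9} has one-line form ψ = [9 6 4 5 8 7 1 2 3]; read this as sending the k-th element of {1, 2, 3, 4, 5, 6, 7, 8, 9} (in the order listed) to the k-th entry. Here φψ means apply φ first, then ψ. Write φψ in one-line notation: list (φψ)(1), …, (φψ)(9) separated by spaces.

3 4 9 1 5 8 2 6 7

Chase each element through φ then ψ: 1 → 9 → 3; 2 → 3 → 4; 3 → 1 → 9; 4 → 7 → 1; 5 → 4 → 5; 6 → 5 → 8; 7 → 8 → 2; 8 → 2 → 6; 9 → 6 → 7.
So φψ in one-line form is 3 4 9 1 5 8 2 6 7.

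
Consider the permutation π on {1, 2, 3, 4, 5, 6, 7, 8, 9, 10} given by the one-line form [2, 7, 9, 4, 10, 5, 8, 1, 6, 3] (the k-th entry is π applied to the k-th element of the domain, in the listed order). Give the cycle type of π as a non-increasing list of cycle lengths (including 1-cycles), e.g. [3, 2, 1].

[5, 4, 1]

The disjoint cycles are (1, 2, 7, 8)(3, 9, 6, 5, 10)(4), with lengths 5, 4, 1 in non-increasing order.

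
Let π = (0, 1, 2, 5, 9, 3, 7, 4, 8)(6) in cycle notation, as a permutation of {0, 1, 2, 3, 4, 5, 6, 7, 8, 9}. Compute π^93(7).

0

7 lies in the 9-cycle (0, 1, 2, 5, 9, 3, 7, 4, 8).
On a 9-cycle, π^9 is the identity, so π^93 = π^3 there (93 ≡ 3 mod 9).
Stepping 3 places around the cycle: 7 → 4 → 8 → 0.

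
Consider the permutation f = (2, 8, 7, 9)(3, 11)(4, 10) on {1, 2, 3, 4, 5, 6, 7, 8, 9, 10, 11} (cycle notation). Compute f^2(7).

7 lies in the 4-cycle (2, 8, 7, 9).
Stepping 2 places around the cycle: 7 → 9 → 2.

2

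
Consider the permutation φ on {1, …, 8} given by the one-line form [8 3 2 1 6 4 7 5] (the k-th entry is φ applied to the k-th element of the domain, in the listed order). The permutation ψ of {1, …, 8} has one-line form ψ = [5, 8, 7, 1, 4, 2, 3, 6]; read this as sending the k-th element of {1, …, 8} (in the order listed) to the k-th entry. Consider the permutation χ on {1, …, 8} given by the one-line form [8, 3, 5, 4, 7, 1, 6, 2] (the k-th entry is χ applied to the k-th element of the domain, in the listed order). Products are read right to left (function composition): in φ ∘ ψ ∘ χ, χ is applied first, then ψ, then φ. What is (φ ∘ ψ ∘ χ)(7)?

Apply the permutations in order: χ(7) = 6, then ψ(6) = 2, then φ(2) = 3. So (φ ∘ ψ ∘ χ)(7) = 3.

3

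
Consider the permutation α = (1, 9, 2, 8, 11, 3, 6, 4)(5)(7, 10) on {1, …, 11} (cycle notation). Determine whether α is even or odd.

The cycle lengths are 8, 2, 1.
A cycle of length ℓ contributes ℓ−1 transpositions, so α is a product of 7 + 1 = 8 transpositions — even.

even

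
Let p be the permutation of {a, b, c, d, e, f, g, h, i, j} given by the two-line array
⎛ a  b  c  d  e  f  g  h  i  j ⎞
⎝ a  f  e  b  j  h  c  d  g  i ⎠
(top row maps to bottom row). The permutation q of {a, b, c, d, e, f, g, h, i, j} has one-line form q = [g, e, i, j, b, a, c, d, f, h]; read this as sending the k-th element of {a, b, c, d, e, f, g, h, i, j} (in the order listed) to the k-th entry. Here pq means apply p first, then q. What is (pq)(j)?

f

(pq)(j) = q(p(j)). p(j) = i, then q(i) = f. So (pq)(j) = f.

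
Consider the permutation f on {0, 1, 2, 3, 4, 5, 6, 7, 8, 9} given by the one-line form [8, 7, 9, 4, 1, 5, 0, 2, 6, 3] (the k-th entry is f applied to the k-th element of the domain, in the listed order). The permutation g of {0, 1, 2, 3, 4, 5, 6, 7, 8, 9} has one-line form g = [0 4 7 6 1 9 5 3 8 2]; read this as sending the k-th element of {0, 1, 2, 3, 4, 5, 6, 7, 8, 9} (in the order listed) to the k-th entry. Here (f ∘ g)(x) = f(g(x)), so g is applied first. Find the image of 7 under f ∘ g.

4

g(7) = 3, then f(3) = 4; composing gives (f ∘ g)(7) = 4.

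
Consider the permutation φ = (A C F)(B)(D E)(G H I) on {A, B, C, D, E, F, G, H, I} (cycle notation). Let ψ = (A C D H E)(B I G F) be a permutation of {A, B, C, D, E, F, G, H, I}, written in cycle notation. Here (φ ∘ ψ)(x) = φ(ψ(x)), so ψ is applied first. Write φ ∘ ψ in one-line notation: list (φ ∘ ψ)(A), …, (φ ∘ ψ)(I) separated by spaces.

Chase each element through ψ then φ: A → C → F; B → I → G; C → D → E; D → H → I; E → A → C; F → B → B; G → F → A; H → E → D; I → G → H.
So φ ∘ ψ in one-line form is F G E I C B A D H.

F G E I C B A D H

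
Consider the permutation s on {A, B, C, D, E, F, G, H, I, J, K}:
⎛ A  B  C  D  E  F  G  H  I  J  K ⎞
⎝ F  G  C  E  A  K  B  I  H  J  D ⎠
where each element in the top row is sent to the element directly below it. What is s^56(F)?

K

Tracing F → K → … returns to F after 5 steps, so F lies in a 5-cycle (A, F, K, D, E).
On a 5-cycle, s^5 is the identity, so s^56 = s^1 there (56 ≡ 1 mod 5).
Stepping 1 place around the cycle: F → K.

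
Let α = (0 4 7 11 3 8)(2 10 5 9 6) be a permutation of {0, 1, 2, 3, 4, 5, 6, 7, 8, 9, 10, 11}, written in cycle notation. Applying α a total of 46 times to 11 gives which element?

11 lies in the 6-cycle (0 4 7 11 3 8).
On a 6-cycle, α^6 is the identity, so α^46 = α^4 there (46 ≡ 4 mod 6).
Stepping 4 places around the cycle: 11 → 3 → 8 → 0 → 4.

4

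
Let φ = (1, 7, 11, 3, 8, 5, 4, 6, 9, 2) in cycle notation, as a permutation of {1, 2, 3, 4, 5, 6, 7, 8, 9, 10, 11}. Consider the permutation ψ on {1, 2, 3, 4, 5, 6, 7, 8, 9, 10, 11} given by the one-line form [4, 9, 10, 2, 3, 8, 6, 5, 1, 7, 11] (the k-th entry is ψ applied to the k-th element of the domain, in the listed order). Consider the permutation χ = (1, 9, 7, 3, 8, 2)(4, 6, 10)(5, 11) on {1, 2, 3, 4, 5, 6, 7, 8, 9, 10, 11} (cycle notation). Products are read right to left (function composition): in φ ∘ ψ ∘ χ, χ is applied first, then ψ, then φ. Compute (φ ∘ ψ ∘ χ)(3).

4

Apply the permutations in order: χ(3) = 8, then ψ(8) = 5, then φ(5) = 4. So (φ ∘ ψ ∘ χ)(3) = 4.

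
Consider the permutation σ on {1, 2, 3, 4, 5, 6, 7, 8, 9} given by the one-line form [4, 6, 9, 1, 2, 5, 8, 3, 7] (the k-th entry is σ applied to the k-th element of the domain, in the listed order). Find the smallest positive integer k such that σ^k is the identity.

Decomposing into disjoint cycles gives cycle lengths 4, 3, 2.
Since disjoint cycles commute, ord(σ) = lcm(4, 3, 2) = 12.

12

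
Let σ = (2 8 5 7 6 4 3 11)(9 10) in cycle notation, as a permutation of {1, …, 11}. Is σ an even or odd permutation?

even

The cycle lengths are 8, 2, 1.
A cycle is odd iff its length is even; σ has 2 even-length cycles, so sgn(σ) = (−1)^2 and σ is even.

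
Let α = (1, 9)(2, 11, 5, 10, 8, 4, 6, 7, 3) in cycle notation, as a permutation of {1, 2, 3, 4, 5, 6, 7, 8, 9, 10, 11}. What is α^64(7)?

3

7 lies in the 9-cycle (2, 11, 5, 10, 8, 4, 6, 7, 3).
Powers repeat with period 9 on this cycle, and 64 mod 9 = 1, so α^64(7) = α^1(7).
Stepping 1 place around the cycle: 7 → 3.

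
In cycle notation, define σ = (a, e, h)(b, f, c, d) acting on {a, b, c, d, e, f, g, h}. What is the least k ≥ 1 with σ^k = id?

The cycle type of σ is (4, 3, 1).
The order is lcm(4, 3) = 12.

12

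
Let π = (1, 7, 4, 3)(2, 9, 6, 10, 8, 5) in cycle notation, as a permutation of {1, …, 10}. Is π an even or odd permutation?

even

The cycle lengths are 6, 4.
A cycle is odd iff its length is even; π has 2 even-length cycles, so sgn(π) = (−1)^2 and π is even.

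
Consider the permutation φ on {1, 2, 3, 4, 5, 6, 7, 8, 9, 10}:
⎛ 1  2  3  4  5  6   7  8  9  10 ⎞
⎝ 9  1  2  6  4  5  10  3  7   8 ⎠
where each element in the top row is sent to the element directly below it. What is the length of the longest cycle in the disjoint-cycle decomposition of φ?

Decomposing into disjoint cycles gives (1, 9, 7, 10, 8, 3, 2)(4, 6, 5); the longest has length 7.

7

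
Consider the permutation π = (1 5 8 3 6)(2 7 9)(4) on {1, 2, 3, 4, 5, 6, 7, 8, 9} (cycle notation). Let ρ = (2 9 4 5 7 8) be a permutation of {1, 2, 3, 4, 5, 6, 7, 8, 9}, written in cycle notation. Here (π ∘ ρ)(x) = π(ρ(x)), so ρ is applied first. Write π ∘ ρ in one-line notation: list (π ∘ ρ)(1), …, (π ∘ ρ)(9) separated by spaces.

For each element, apply ρ then π: 1 → 1 → 5; 2 → 9 → 2; 3 → 3 → 6; 4 → 5 → 8; 5 → 7 → 9; 6 → 6 → 1; 7 → 8 → 3; 8 → 2 → 7; 9 → 4 → 4.
So π ∘ ρ in one-line form is 5 2 6 8 9 1 3 7 4.

5 2 6 8 9 1 3 7 4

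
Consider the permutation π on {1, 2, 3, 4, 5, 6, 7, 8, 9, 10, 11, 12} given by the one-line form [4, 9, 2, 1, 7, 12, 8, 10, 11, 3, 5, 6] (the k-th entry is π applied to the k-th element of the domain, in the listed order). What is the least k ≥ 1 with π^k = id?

8

The disjoint-cycle form of π has cycle lengths 8, 2, 2.
Since disjoint cycles commute, ord(π) = lcm(8, 2, 2) = 8.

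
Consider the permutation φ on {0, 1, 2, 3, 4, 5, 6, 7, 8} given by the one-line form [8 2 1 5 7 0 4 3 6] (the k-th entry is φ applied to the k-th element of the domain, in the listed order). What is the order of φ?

14

Decomposing into disjoint cycles gives cycle lengths 7, 2.
The order is lcm(7, 2) = 14.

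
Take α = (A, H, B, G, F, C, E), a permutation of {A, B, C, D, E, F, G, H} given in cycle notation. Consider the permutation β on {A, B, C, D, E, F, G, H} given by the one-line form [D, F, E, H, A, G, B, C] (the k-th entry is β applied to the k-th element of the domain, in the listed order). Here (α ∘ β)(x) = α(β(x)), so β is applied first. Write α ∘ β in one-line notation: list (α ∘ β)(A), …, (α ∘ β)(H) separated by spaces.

(α ∘ β)(x) = α(β(x)). Computing each image: α(β(A)) = α(D) = D, α(β(B)) = α(F) = C, α(β(C)) = α(E) = A, α(β(D)) = α(H) = B, α(β(E)) = α(A) = H, α(β(F)) = α(G) = F, α(β(G)) = α(B) = G, α(β(H)) = α(C) = E.
Hence α ∘ β = [D C A B H F G E].

D C A B H F G E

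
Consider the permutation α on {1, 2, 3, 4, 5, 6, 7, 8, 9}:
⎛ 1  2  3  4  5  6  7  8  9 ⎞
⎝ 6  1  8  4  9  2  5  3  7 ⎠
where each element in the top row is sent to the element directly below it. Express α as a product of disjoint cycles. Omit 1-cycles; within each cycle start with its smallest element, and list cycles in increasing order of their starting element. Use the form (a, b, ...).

(1, 6, 2)(3, 8)(5, 9, 7)

Start at 1 and follow images: 1 → 6 → 2 → 1, giving the cycle (1, 6, 2).
Continuing from each remaining unvisited element yields (1, 6, 2)(3, 8)(5, 9, 7).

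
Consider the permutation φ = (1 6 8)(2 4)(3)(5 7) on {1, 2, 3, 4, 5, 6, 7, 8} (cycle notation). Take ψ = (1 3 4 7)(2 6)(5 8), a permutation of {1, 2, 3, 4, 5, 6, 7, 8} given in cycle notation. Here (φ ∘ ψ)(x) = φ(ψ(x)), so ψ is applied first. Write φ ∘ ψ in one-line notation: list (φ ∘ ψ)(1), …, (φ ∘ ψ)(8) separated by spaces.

(φ ∘ ψ)(x) = φ(ψ(x)). Computing each image: φ(ψ(1)) = φ(3) = 3, φ(ψ(2)) = φ(6) = 8, φ(ψ(3)) = φ(4) = 2, φ(ψ(4)) = φ(7) = 5, φ(ψ(5)) = φ(8) = 1, φ(ψ(6)) = φ(2) = 4, φ(ψ(7)) = φ(1) = 6, φ(ψ(8)) = φ(5) = 7.
Hence φ ∘ ψ = [3 8 2 5 1 4 6 7].

3 8 2 5 1 4 6 7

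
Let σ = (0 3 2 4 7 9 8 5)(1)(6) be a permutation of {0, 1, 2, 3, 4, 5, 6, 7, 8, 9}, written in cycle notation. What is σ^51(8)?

8 lies in the 8-cycle (0 3 2 4 7 9 8 5).
Since the cycle has length 8, σ^51 acts on it the same as σ^3 (51 mod 8 = 3).
Advancing 3 steps from 8: 8 → 5 → 0 → 3.

3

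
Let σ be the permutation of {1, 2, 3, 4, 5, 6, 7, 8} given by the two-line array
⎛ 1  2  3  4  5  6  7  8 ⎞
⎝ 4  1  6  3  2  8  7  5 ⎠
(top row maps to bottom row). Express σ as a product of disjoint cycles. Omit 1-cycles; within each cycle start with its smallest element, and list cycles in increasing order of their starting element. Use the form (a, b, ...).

Start at 1 and follow images: 1 → 4 → 3 → 6 → 8 → 5 → 2 → 1, giving the cycle (1, 4, 3, 6, 8, 5, 2).
Continuing from each remaining unvisited element yields (1, 4, 3, 6, 8, 5, 2).

(1, 4, 3, 6, 8, 5, 2)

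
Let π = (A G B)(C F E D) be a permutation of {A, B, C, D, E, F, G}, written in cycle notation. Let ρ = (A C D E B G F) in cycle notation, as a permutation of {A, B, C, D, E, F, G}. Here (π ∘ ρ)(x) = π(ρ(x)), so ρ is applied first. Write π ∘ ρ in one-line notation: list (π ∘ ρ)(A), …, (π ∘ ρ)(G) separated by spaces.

(π ∘ ρ)(x) = π(ρ(x)). Computing each image: π(ρ(A)) = π(C) = F, π(ρ(B)) = π(G) = B, π(ρ(C)) = π(D) = C, π(ρ(D)) = π(E) = D, π(ρ(E)) = π(B) = A, π(ρ(F)) = π(A) = G, π(ρ(G)) = π(F) = E.
Hence π ∘ ρ = [F B C D A G E].

F B C D A G E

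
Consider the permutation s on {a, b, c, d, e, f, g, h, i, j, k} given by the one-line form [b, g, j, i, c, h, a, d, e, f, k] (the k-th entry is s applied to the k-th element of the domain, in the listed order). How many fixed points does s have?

1

The fixed points (elements with s(x) = x) are {k}, so there is 1.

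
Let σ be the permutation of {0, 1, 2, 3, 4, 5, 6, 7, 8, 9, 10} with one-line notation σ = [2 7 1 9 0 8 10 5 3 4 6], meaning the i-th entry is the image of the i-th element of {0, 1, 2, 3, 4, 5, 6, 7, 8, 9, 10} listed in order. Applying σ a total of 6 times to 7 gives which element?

0

Tracing 7 → 5 → … returns to 7 after 9 steps, so 7 lies in a 9-cycle (0 2 1 7 5 8 3 9 4).
Stepping 6 places around the cycle: 7 → 5 → 8 → 3 → 9 → 4 → 0.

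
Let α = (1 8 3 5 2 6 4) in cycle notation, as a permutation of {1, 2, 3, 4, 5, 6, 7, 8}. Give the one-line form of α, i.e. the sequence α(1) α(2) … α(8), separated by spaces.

8 6 5 1 2 4 7 3

Image by image: 1→8, 2→6, 3→5, 4→1, 5→2, 6→4, 7→7, 8→3.
So the one-line form is 8 6 5 1 2 4 7 3.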